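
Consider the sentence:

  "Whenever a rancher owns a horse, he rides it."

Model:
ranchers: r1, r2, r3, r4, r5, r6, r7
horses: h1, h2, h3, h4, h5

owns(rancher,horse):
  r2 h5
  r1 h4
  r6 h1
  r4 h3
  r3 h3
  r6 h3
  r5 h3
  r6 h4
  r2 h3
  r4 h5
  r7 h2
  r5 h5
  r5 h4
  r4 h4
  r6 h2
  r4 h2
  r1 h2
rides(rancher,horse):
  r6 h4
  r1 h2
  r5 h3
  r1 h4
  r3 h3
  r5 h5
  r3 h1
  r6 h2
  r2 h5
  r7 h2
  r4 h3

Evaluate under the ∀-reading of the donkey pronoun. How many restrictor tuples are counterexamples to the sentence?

7

"it" takes "a horse" as antecedent — a donkey pronoun bound across the clause boundary.
Strong reading: for every (r,h) with owns(r,h), rides(r,h).
Restrictor pairs: (r1,h2) ✓  (r1,h4) ✓  (r2,h3) ✗  (r2,h5) ✓  (r3,h3) ✓  (r4,h2) ✗  (r4,h3) ✓  (r4,h4) ✗  (r4,h5) ✗  (r5,h3) ✓  (r5,h4) ✗  (r5,h5) ✓  (r6,h1) ✗  (r6,h2) ✓  (r6,h3) ✗  (r6,h4) ✓  (r7,h2) ✓
Counterexamples (restrictor pairs failing the scope): 7.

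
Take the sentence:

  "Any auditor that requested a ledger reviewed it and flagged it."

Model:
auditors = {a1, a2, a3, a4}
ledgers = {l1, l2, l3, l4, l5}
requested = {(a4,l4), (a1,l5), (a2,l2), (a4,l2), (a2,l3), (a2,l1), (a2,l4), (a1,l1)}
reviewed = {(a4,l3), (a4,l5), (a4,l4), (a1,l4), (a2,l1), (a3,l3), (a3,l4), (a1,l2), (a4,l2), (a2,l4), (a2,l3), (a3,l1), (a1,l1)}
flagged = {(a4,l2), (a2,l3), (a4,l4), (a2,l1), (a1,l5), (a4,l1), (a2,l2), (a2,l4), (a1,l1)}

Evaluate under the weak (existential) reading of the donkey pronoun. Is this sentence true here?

True

"it" takes "a ledger" as antecedent — a donkey pronoun bound across the clause boundary.
Weak reading: every auditor a with some requested-ledger has at least one requested-ledger l such that reviewed(a,l) ∧ flagged(a,l).
Per auditor: a1:✓  a2:✓  a4:✓
Every auditor in the restrictor has a witness.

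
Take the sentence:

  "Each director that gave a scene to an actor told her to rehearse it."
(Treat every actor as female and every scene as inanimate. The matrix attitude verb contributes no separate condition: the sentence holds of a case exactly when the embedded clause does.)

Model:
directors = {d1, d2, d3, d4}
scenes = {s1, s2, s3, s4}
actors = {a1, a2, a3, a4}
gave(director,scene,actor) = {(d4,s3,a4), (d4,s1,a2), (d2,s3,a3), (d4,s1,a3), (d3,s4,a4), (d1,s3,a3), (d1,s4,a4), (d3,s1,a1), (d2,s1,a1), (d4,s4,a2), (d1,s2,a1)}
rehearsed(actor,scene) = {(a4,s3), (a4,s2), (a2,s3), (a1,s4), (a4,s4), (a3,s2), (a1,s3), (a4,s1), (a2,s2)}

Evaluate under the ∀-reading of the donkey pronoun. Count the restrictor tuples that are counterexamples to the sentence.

"her" takes "an actor" as antecedent and "it" takes "a scene"; both are donkey pronouns co-varying with the restrictor.
Strong reading: for every (d,s,a) with gave(d,s,a), rehearsed(a,s).
Restrictor triples: (d1,s2,a1)→rehearsed(a1,s2) ✗  (d1,s3,a3)→rehearsed(a3,s3) ✗  (d1,s4,a4)→rehearsed(a4,s4) ✓  (d2,s1,a1)→rehearsed(a1,s1) ✗  (d2,s3,a3)→rehearsed(a3,s3) ✗  (d3,s1,a1)→rehearsed(a1,s1) ✗  (d3,s4,a4)→rehearsed(a4,s4) ✓  (d4,s1,a2)→rehearsed(a2,s1) ✗  (d4,s1,a3)→rehearsed(a3,s1) ✗  (d4,s3,a4)→rehearsed(a4,s3) ✓  (d4,s4,a2)→rehearsed(a2,s4) ✗
Counterexamples (restrictor triples failing the scope): 8.

8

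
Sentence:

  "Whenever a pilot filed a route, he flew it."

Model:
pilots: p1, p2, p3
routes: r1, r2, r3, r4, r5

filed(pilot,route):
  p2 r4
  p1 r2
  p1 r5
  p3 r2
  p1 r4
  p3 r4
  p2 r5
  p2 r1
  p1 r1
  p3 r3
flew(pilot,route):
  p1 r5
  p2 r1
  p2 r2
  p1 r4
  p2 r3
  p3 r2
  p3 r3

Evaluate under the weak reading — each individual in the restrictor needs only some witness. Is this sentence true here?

"it" takes "a route" as antecedent — a donkey pronoun bound across the clause boundary.
Weak reading: every pilot p with some filed-route has at least one filed-route r such that flew(p,r).
Per pilot: p1:✓  p2:✓  p3:✓
Every pilot in the restrictor has a witness.

True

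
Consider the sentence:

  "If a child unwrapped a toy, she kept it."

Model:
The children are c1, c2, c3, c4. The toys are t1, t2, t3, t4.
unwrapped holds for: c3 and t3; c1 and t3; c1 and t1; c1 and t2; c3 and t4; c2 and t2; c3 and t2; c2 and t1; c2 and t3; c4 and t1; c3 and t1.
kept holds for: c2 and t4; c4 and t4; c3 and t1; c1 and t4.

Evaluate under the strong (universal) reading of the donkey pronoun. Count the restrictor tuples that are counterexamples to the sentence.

"it" takes "a toy" as antecedent — a donkey pronoun bound across the clause boundary.
Strong reading: for every (c,t) with unwrapped(c,t), kept(c,t).
Restrictor pairs: (c1,t1) ✗  (c1,t2) ✗  (c1,t3) ✗  (c2,t1) ✗  (c2,t2) ✗  (c2,t3) ✗  (c3,t1) ✓  (c3,t2) ✗  (c3,t3) ✗  (c3,t4) ✗  (c4,t1) ✗
Counterexamples (restrictor pairs failing the scope): 10.

10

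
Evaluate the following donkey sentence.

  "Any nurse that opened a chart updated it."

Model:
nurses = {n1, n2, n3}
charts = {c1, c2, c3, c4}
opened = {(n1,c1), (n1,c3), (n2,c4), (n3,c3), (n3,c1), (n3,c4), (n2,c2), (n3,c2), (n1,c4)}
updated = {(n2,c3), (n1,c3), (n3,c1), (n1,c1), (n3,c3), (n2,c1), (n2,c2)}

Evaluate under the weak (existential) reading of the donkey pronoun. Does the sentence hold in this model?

True

"it" takes "a chart" as antecedent — a donkey pronoun bound across the clause boundary.
Weak reading: every nurse n with some opened-chart has at least one opened-chart c such that updated(n,c).
Per nurse: n1:✓  n2:✓  n3:✓
Every nurse in the restrictor has a witness.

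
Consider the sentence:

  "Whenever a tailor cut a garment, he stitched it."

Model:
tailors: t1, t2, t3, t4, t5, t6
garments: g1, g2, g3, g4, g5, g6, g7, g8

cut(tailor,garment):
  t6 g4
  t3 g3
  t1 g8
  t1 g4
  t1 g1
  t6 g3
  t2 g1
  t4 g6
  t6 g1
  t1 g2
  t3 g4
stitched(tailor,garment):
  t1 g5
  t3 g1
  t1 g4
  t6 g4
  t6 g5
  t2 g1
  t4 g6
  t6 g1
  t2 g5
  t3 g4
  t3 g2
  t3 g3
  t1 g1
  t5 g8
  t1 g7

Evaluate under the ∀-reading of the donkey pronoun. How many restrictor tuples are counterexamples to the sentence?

"it" takes "a garment" as antecedent — a donkey pronoun bound across the clause boundary.
Strong reading: for every (t,g) with cut(t,g), stitched(t,g).
Restrictor pairs: (t1,g1) ✓  (t1,g2) ✗  (t1,g4) ✓  (t1,g8) ✗  (t2,g1) ✓  (t3,g3) ✓  (t3,g4) ✓  (t4,g6) ✓  (t6,g1) ✓  (t6,g3) ✗  (t6,g4) ✓
Counterexamples (restrictor pairs failing the scope): 3.

3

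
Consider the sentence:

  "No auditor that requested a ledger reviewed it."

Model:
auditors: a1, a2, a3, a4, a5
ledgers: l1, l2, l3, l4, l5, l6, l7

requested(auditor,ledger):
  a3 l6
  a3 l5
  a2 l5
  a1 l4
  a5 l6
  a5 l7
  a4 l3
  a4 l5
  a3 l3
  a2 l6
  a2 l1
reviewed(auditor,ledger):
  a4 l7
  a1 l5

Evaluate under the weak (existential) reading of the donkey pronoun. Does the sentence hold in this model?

"it" takes "a ledger" as antecedent — a donkey pronoun bound across the clause boundary.
Truth condition: for no (a,l) with requested(a,l) does reviewed(a,l) hold.
Restrictor pairs — does the scope hold? (a1,l4):fails  (a2,l1):fails  (a2,l5):fails  (a2,l6):fails  (a3,l3):fails  (a3,l5):fails  (a3,l6):fails  (a4,l3):fails  (a4,l5):fails  (a5,l6):fails  (a5,l7):fails
Scope holds for no restrictor pair, so the sentence is true.

True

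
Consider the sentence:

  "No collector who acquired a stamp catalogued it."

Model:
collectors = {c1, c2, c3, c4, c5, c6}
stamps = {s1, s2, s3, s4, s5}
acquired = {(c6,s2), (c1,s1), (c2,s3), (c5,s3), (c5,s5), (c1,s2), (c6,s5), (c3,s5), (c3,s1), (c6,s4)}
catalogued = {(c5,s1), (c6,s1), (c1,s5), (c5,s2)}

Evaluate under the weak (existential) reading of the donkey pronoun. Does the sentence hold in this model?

"it" takes "a stamp" as antecedent — a donkey pronoun bound across the clause boundary.
Truth condition: for no (c,s) with acquired(c,s) does catalogued(c,s) hold.
Restrictor pairs — does the scope hold? (c1,s1):fails  (c1,s2):fails  (c2,s3):fails  (c3,s1):fails  (c3,s5):fails  (c5,s3):fails  (c5,s5):fails  (c6,s2):fails  (c6,s4):fails  (c6,s5):fails
Scope holds for no restrictor pair, so the sentence is true.

True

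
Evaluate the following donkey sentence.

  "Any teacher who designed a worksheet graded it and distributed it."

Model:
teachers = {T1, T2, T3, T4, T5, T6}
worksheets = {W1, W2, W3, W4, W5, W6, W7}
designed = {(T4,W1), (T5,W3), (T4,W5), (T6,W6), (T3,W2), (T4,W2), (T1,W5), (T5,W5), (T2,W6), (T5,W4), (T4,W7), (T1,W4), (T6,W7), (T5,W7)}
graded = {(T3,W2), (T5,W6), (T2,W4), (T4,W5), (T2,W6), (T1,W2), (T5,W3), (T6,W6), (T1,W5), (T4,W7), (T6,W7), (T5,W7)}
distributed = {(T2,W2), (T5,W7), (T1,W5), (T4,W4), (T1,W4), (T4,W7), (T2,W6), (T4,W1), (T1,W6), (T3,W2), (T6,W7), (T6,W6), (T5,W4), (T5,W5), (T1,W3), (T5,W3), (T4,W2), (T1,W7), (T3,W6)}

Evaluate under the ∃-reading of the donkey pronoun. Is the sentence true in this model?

True

"it" takes "a worksheet" as antecedent — a donkey pronoun bound across the clause boundary.
Weak reading: every teacher t with some designed-worksheet has at least one designed-worksheet w such that graded(t,w) ∧ distributed(t,w).
Per teacher: T1:✓  T2:✓  T3:✓  T4:✓  T5:✓  T6:✓
Every teacher in the restrictor has a witness.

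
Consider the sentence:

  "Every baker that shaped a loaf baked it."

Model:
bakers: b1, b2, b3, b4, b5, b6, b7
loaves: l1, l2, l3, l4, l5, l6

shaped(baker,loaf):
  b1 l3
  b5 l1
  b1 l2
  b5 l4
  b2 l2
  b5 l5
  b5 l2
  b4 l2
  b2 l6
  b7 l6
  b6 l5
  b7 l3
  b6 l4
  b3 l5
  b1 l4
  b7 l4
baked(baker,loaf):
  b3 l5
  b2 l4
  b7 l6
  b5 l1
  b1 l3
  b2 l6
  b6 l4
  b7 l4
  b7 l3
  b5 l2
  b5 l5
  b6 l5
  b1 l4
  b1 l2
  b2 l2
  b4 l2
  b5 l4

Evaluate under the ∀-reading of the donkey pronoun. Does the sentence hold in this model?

True

"it" takes "a loaf" as antecedent — a donkey pronoun bound across the clause boundary.
Strong reading: for every (b,l) with shaped(b,l), baked(b,l).
Restrictor pairs: (b1,l2) ✓  (b1,l3) ✓  (b1,l4) ✓  (b2,l2) ✓  (b2,l6) ✓  (b3,l5) ✓  (b4,l2) ✓  (b5,l1) ✓  (b5,l2) ✓  (b5,l4) ✓  (b5,l5) ✓  (b6,l4) ✓  (b6,l5) ✓  (b7,l3) ✓  (b7,l4) ✓  (b7,l6) ✓
Every restrictor pair satisfies the scope.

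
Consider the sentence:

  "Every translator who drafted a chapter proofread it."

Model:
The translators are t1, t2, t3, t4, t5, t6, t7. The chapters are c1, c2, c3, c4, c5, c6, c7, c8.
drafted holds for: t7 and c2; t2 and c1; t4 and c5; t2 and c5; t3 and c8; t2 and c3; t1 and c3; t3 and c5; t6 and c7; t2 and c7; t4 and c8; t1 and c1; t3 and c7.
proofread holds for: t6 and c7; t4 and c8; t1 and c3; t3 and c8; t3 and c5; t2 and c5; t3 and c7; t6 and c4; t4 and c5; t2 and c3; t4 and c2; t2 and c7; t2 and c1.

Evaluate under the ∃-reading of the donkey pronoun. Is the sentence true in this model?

"it" takes "a chapter" as antecedent — a donkey pronoun bound across the clause boundary.
Weak reading: every translator t with some drafted-chapter has at least one drafted-chapter c such that proofread(t,c).
Per translator: t1:✓  t2:✓  t3:✓  t4:✓  t6:✓  t7:✗
t7 has no witness among its drafted-chapters.

False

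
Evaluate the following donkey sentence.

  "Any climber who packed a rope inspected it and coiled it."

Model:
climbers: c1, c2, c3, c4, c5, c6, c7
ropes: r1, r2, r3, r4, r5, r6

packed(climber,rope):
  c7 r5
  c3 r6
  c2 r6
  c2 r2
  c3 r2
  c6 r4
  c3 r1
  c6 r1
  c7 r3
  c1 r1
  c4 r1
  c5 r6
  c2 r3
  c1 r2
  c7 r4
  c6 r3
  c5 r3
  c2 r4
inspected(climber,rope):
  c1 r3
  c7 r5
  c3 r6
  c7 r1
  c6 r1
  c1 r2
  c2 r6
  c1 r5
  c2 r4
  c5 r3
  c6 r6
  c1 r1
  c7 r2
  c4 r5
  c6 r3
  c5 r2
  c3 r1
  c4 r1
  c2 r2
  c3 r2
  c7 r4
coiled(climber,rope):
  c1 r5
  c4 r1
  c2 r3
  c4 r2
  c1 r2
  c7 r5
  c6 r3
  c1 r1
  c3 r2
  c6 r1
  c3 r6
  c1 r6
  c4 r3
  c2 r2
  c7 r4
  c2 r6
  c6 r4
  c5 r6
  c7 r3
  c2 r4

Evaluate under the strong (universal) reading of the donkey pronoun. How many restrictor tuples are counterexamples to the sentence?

"it" takes "a rope" as antecedent — a donkey pronoun bound across the clause boundary.
Strong reading: for every (c,r) with packed(c,r), inspected(c,r) ∧ coiled(c,r).
Restrictor pairs: (c1,r1) ✓  (c1,r2) ✓  (c2,r2) ✓  (c2,r3) ✗  (c2,r4) ✓  (c2,r6) ✓  (c3,r1) ✗  (c3,r2) ✓  (c3,r6) ✓  (c4,r1) ✓  (c5,r3) ✗  (c5,r6) ✗  (c6,r1) ✓  (c6,r3) ✓  (c6,r4) ✗  (c7,r3) ✗  (c7,r4) ✓  (c7,r5) ✓
Counterexamples (restrictor pairs failing the scope): 6.

6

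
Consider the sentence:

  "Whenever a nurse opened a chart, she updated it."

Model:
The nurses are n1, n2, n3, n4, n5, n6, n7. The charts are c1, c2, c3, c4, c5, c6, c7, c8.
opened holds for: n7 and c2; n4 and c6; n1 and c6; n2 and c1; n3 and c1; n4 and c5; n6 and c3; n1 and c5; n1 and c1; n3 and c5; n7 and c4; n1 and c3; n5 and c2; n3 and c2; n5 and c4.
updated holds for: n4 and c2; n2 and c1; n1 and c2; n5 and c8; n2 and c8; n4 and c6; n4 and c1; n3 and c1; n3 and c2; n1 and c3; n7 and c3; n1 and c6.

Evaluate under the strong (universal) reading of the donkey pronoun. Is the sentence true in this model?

False

"it" takes "a chart" as antecedent — a donkey pronoun bound across the clause boundary.
Strong reading: for every (n,c) with opened(n,c), updated(n,c).
Restrictor pairs: (n1,c1) ✗  (n1,c3) ✓  (n1,c5) ✗  (n1,c6) ✓  (n2,c1) ✓  (n3,c1) ✓  (n3,c2) ✓  (n3,c5) ✗  (n4,c5) ✗  (n4,c6) ✓  (n5,c2) ✗  (n5,c4) ✗  (n6,c3) ✗  (n7,c2) ✗  (n7,c4) ✗
Counterexample: (n1,c1) is in opened but fails the scope.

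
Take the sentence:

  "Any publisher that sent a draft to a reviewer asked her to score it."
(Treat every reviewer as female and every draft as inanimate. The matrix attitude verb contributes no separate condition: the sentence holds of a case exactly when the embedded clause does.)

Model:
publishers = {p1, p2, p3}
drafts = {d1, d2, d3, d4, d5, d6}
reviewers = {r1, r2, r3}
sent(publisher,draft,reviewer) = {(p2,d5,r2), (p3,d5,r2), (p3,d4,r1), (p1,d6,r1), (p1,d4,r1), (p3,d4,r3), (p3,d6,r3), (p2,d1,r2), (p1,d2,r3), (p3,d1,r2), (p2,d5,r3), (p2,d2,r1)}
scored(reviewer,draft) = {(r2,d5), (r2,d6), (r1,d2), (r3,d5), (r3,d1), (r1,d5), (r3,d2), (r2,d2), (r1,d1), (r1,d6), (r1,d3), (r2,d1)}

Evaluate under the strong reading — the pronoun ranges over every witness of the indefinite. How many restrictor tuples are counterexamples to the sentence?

4

"her" takes "a reviewer" as antecedent and "it" takes "a draft"; both are donkey pronouns co-varying with the restrictor.
Strong reading: for every (p,d,r) with sent(p,d,r), scored(r,d).
Restrictor triples: (p1,d2,r3)→scored(r3,d2) ✓  (p1,d4,r1)→scored(r1,d4) ✗  (p1,d6,r1)→scored(r1,d6) ✓  (p2,d1,r2)→scored(r2,d1) ✓  (p2,d2,r1)→scored(r1,d2) ✓  (p2,d5,r2)→scored(r2,d5) ✓  (p2,d5,r3)→scored(r3,d5) ✓  (p3,d1,r2)→scored(r2,d1) ✓  (p3,d4,r1)→scored(r1,d4) ✗  (p3,d4,r3)→scored(r3,d4) ✗  (p3,d5,r2)→scored(r2,d5) ✓  (p3,d6,r3)→scored(r3,d6) ✗
Counterexamples (restrictor triples failing the scope): 4.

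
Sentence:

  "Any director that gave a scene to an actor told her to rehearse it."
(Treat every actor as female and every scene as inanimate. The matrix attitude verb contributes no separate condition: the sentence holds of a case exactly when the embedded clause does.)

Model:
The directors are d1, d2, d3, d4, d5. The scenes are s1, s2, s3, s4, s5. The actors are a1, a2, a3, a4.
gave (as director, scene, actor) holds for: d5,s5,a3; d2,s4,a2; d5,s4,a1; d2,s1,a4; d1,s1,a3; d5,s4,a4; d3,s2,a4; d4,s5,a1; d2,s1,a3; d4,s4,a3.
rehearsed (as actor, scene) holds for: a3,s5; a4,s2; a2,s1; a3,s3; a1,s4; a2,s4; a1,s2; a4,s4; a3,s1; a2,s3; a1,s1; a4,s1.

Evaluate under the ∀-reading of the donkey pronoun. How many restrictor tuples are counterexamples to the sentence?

"her" takes "an actor" as antecedent and "it" takes "a scene"; both are donkey pronouns co-varying with the restrictor.
Strong reading: for every (d,s,a) with gave(d,s,a), rehearsed(a,s).
Restrictor triples: (d1,s1,a3)→rehearsed(a3,s1) ✓  (d2,s1,a3)→rehearsed(a3,s1) ✓  (d2,s1,a4)→rehearsed(a4,s1) ✓  (d2,s4,a2)→rehearsed(a2,s4) ✓  (d3,s2,a4)→rehearsed(a4,s2) ✓  (d4,s4,a3)→rehearsed(a3,s4) ✗  (d4,s5,a1)→rehearsed(a1,s5) ✗  (d5,s4,a1)→rehearsed(a1,s4) ✓  (d5,s4,a4)→rehearsed(a4,s4) ✓  (d5,s5,a3)→rehearsed(a3,s5) ✓
Counterexamples (restrictor triples failing the scope): 2.

2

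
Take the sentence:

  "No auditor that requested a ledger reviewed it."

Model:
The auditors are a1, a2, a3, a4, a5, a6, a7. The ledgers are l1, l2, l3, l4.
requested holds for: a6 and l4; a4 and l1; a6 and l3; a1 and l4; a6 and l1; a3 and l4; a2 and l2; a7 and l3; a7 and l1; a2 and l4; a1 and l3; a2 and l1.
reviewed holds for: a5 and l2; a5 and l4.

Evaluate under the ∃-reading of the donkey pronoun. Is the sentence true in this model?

"it" takes "a ledger" as antecedent — a donkey pronoun bound across the clause boundary.
Truth condition: for no (a,l) with requested(a,l) does reviewed(a,l) hold.
Restrictor pairs — does the scope hold? (a1,l3):fails  (a1,l4):fails  (a2,l1):fails  (a2,l2):fails  (a2,l4):fails  (a3,l4):fails  (a4,l1):fails  (a6,l1):fails  (a6,l3):fails  (a6,l4):fails  (a7,l1):fails  (a7,l3):fails
Scope holds for no restrictor pair, so the sentence is true.

True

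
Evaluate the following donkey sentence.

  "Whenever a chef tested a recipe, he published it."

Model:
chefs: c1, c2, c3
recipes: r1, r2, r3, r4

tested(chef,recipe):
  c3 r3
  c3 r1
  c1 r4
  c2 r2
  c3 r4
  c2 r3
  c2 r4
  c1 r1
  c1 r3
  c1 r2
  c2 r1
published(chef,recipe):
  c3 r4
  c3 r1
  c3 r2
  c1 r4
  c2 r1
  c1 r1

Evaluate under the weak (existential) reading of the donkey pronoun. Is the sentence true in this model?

True

"it" takes "a recipe" as antecedent — a donkey pronoun bound across the clause boundary.
Weak reading: every chef c with some tested-recipe has at least one tested-recipe r such that published(c,r).
Per chef: c1:✓  c2:✓  c3:✓
Every chef in the restrictor has a witness.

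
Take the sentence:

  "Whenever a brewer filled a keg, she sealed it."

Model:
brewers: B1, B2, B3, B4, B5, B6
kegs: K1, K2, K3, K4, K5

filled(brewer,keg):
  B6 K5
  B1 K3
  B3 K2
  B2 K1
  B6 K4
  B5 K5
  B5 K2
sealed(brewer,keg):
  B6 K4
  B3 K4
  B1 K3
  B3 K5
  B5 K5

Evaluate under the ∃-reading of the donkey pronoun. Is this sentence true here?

"it" takes "a keg" as antecedent — a donkey pronoun bound across the clause boundary.
Weak reading: every brewer b with some filled-keg has at least one filled-keg k such that sealed(b,k).
Per brewer: B1:✓  B2:✗  B3:✗  B5:✓  B6:✓
B2 has no witness among its filled-kegs.

False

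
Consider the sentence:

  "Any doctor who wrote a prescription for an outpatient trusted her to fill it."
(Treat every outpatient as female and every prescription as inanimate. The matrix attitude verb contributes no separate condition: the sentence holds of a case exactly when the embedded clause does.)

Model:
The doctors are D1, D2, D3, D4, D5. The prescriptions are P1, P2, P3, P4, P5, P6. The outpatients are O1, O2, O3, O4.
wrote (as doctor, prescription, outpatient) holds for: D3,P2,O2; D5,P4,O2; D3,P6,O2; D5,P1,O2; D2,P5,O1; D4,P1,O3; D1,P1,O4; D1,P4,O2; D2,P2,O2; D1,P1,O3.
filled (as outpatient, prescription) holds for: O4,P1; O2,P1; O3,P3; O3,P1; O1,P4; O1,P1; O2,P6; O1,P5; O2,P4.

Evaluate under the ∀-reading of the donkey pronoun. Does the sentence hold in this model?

"her" takes "an outpatient" as antecedent and "it" takes "a prescription"; both are donkey pronouns co-varying with the restrictor.
Strong reading: for every (d,p,o) with wrote(d,p,o), filled(o,p).
Restrictor triples: (D1,P1,O3)→filled(O3,P1) ✓  (D1,P1,O4)→filled(O4,P1) ✓  (D1,P4,O2)→filled(O2,P4) ✓  (D2,P2,O2)→filled(O2,P2) ✗  (D2,P5,O1)→filled(O1,P5) ✓  (D3,P2,O2)→filled(O2,P2) ✗  (D3,P6,O2)→filled(O2,P6) ✓  (D4,P1,O3)→filled(O3,P1) ✓  (D5,P1,O2)→filled(O2,P1) ✓  (D5,P4,O2)→filled(O2,P4) ✓
Counterexample: (D2,P2,O2) — filled(O2,P2) does not hold.

False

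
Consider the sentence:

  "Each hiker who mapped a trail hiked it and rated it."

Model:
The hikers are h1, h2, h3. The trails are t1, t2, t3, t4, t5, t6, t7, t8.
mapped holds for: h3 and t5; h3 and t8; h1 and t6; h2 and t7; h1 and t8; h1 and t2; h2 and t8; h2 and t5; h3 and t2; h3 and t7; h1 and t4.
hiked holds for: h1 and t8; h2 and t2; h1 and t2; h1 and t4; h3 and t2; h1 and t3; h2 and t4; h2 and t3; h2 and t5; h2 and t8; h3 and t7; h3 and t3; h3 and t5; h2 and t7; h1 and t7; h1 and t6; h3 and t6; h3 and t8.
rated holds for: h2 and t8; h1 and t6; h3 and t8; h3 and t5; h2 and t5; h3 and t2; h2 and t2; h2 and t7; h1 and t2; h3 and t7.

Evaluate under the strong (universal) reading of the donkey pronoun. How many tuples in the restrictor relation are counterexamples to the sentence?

"it" takes "a trail" as antecedent — a donkey pronoun bound across the clause boundary.
Strong reading: for every (h,t) with mapped(h,t), hiked(h,t) ∧ rated(h,t).
Restrictor pairs: (h1,t2) ✓  (h1,t4) ✗  (h1,t6) ✓  (h1,t8) ✗  (h2,t5) ✓  (h2,t7) ✓  (h2,t8) ✓  (h3,t2) ✓  (h3,t5) ✓  (h3,t7) ✓  (h3,t8) ✓
Counterexamples (restrictor pairs failing the scope): 2.

2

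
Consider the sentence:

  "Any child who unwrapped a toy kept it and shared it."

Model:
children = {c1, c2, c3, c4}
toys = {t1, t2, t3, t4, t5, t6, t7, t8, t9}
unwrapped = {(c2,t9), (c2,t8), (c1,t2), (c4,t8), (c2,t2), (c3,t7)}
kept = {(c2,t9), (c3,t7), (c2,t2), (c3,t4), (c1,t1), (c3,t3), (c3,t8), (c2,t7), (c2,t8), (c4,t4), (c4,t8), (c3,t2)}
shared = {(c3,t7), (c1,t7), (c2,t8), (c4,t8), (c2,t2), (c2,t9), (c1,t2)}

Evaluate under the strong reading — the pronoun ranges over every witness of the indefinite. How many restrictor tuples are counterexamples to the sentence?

1

"it" takes "a toy" as antecedent — a donkey pronoun bound across the clause boundary.
Strong reading: for every (c,t) with unwrapped(c,t), kept(c,t) ∧ shared(c,t).
Restrictor pairs: (c1,t2) ✗  (c2,t2) ✓  (c2,t8) ✓  (c2,t9) ✓  (c3,t7) ✓  (c4,t8) ✓
Counterexamples (restrictor pairs failing the scope): 1.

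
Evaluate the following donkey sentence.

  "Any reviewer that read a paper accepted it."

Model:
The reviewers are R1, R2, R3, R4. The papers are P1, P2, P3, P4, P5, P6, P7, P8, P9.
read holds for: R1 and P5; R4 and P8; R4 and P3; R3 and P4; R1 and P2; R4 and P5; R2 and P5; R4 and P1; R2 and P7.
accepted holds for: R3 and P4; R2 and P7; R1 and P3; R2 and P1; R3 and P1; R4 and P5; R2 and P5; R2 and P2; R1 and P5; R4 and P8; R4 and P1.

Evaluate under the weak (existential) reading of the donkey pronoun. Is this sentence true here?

"it" takes "a paper" as antecedent — a donkey pronoun bound across the clause boundary.
Weak reading: every reviewer r with some read-paper has at least one read-paper p such that accepted(r,p).
Per reviewer: R1:✓  R2:✓  R3:✓  R4:✓
Every reviewer in the restrictor has a witness.

True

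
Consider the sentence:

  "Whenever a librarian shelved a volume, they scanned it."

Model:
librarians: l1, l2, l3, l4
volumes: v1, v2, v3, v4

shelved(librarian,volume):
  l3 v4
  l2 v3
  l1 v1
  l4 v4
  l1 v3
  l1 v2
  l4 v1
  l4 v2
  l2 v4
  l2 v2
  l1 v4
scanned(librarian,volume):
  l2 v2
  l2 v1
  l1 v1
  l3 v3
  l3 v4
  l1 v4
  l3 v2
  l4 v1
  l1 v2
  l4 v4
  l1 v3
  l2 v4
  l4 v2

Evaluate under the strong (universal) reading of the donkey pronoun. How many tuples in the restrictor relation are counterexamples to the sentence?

1

"it" takes "a volume" as antecedent — a donkey pronoun bound across the clause boundary.
Strong reading: for every (l,v) with shelved(l,v), scanned(l,v).
Restrictor pairs: (l1,v1) ✓  (l1,v2) ✓  (l1,v3) ✓  (l1,v4) ✓  (l2,v2) ✓  (l2,v3) ✗  (l2,v4) ✓  (l3,v4) ✓  (l4,v1) ✓  (l4,v2) ✓  (l4,v4) ✓
Counterexamples (restrictor pairs failing the scope): 1.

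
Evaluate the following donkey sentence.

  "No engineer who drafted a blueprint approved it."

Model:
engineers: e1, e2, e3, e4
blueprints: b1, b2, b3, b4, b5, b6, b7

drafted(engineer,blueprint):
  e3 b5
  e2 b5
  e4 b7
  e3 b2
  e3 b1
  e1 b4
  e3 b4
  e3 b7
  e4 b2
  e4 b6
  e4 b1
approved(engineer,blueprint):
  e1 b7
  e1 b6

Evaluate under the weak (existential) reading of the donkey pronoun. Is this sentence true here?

"it" takes "a blueprint" as antecedent — a donkey pronoun bound across the clause boundary.
Truth condition: for no (e,b) with drafted(e,b) does approved(e,b) hold.
Restrictor pairs — does the scope hold? (e1,b4):fails  (e2,b5):fails  (e3,b1):fails  (e3,b2):fails  (e3,b4):fails  (e3,b5):fails  (e3,b7):fails  (e4,b1):fails  (e4,b2):fails  (e4,b6):fails  (e4,b7):fails
Scope holds for no restrictor pair, so the sentence is true.

True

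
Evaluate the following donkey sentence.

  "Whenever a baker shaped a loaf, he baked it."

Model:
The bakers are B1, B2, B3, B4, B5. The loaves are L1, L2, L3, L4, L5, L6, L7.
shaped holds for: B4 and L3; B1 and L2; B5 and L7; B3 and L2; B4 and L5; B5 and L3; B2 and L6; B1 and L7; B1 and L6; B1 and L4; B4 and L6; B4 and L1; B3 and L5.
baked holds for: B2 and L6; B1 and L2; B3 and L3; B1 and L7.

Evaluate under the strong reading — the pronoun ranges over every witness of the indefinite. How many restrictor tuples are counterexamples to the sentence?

"it" takes "a loaf" as antecedent — a donkey pronoun bound across the clause boundary.
Strong reading: for every (b,l) with shaped(b,l), baked(b,l).
Restrictor pairs: (B1,L2) ✓  (B1,L4) ✗  (B1,L6) ✗  (B1,L7) ✓  (B2,L6) ✓  (B3,L2) ✗  (B3,L5) ✗  (B4,L1) ✗  (B4,L3) ✗  (B4,L5) ✗  (B4,L6) ✗  (B5,L3) ✗  (B5,L7) ✗
Counterexamples (restrictor pairs failing the scope): 10.

10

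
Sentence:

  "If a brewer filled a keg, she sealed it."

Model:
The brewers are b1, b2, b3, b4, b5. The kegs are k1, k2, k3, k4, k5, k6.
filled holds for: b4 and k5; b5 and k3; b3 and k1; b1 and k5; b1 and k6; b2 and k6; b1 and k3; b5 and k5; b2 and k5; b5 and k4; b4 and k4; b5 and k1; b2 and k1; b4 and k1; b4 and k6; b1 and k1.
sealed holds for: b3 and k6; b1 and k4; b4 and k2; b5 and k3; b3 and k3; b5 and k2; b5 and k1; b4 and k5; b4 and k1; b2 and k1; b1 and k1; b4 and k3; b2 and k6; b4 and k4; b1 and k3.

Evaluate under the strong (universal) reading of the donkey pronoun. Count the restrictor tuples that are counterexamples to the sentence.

"it" takes "a keg" as antecedent — a donkey pronoun bound across the clause boundary.
Strong reading: for every (b,k) with filled(b,k), sealed(b,k).
Restrictor pairs: (b1,k1) ✓  (b1,k3) ✓  (b1,k5) ✗  (b1,k6) ✗  (b2,k1) ✓  (b2,k5) ✗  (b2,k6) ✓  (b3,k1) ✗  (b4,k1) ✓  (b4,k4) ✓  (b4,k5) ✓  (b4,k6) ✗  (b5,k1) ✓  (b5,k3) ✓  (b5,k4) ✗  (b5,k5) ✗
Counterexamples (restrictor pairs failing the scope): 7.

7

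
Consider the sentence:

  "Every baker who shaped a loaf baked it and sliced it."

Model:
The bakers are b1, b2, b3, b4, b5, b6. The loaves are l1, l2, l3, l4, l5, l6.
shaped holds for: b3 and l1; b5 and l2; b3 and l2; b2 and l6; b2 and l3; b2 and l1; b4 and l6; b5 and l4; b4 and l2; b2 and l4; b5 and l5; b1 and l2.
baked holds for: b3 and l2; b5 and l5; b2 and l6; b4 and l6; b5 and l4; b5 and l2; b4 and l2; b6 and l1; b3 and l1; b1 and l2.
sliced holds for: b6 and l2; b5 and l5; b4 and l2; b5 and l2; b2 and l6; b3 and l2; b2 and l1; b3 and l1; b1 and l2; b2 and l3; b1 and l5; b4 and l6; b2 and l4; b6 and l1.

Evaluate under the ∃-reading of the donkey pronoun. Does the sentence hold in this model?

"it" takes "a loaf" as antecedent — a donkey pronoun bound across the clause boundary.
Weak reading: every baker b with some shaped-loaf has at least one shaped-loaf l such that baked(b,l) ∧ sliced(b,l).
Per baker: b1:✓  b2:✓  b3:✓  b4:✓  b5:✓
Every baker in the restrictor has a witness.

True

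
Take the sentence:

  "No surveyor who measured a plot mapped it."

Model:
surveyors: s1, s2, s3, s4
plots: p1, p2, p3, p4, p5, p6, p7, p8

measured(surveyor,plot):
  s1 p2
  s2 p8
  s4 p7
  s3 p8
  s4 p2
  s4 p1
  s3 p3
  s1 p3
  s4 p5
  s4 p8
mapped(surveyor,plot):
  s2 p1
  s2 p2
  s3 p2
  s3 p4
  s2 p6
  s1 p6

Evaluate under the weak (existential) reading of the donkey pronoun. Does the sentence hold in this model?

"it" takes "a plot" as antecedent — a donkey pronoun bound across the clause boundary.
Truth condition: for no (s,p) with measured(s,p) does mapped(s,p) hold.
Restrictor pairs — does the scope hold? (s1,p2):fails  (s1,p3):fails  (s2,p8):fails  (s3,p3):fails  (s3,p8):fails  (s4,p1):fails  (s4,p2):fails  (s4,p5):fails  (s4,p7):fails  (s4,p8):fails
Scope holds for no restrictor pair, so the sentence is true.

True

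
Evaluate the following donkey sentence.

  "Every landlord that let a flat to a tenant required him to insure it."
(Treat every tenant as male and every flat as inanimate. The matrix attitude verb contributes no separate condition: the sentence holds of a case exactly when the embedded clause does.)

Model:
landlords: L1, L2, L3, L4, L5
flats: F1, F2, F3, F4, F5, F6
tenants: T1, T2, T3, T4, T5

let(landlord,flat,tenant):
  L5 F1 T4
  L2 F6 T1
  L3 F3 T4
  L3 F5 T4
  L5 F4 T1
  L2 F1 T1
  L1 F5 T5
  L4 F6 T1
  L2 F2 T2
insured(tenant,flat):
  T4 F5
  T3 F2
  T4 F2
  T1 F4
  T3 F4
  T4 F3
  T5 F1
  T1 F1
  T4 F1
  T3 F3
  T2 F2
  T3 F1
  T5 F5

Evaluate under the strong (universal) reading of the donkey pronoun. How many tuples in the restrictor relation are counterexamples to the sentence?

2

"him" takes "a tenant" as antecedent and "it" takes "a flat"; both are donkey pronouns co-varying with the restrictor.
Strong reading: for every (l,f,t) with let(l,f,t), insured(t,f).
Restrictor triples: (L1,F5,T5)→insured(T5,F5) ✓  (L2,F1,T1)→insured(T1,F1) ✓  (L2,F2,T2)→insured(T2,F2) ✓  (L2,F6,T1)→insured(T1,F6) ✗  (L3,F3,T4)→insured(T4,F3) ✓  (L3,F5,T4)→insured(T4,F5) ✓  (L4,F6,T1)→insured(T1,F6) ✗  (L5,F1,T4)→insured(T4,F1) ✓  (L5,F4,T1)→insured(T1,F4) ✓
Counterexamples (restrictor triples failing the scope): 2.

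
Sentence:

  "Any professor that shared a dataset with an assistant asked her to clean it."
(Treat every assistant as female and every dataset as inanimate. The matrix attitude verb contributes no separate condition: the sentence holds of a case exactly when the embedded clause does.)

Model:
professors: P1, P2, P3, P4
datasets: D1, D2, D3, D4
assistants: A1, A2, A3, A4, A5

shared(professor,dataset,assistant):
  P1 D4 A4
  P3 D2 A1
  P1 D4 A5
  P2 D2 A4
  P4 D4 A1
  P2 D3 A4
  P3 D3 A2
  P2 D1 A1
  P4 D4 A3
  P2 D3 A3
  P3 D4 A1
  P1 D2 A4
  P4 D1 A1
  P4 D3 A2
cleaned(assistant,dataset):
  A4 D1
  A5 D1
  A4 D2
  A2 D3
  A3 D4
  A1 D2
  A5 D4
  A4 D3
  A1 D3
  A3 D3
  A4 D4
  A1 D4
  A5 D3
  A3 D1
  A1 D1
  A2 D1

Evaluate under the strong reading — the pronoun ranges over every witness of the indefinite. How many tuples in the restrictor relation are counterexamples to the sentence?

"her" takes "an assistant" as antecedent and "it" takes "a dataset"; both are donkey pronouns co-varying with the restrictor.
Strong reading: for every (p,d,a) with shared(p,d,a), cleaned(a,d).
Restrictor triples: (P1,D2,A4)→cleaned(A4,D2) ✓  (P1,D4,A4)→cleaned(A4,D4) ✓  (P1,D4,A5)→cleaned(A5,D4) ✓  (P2,D1,A1)→cleaned(A1,D1) ✓  (P2,D2,A4)→cleaned(A4,D2) ✓  (P2,D3,A3)→cleaned(A3,D3) ✓  (P2,D3,A4)→cleaned(A4,D3) ✓  (P3,D2,A1)→cleaned(A1,D2) ✓  (P3,D3,A2)→cleaned(A2,D3) ✓  (P3,D4,A1)→cleaned(A1,D4) ✓  (P4,D1,A1)→cleaned(A1,D1) ✓  (P4,D3,A2)→cleaned(A2,D3) ✓  (P4,D4,A1)→cleaned(A1,D4) ✓  (P4,D4,A3)→cleaned(A3,D4) ✓
Counterexamples (restrictor triples failing the scope): 0.

0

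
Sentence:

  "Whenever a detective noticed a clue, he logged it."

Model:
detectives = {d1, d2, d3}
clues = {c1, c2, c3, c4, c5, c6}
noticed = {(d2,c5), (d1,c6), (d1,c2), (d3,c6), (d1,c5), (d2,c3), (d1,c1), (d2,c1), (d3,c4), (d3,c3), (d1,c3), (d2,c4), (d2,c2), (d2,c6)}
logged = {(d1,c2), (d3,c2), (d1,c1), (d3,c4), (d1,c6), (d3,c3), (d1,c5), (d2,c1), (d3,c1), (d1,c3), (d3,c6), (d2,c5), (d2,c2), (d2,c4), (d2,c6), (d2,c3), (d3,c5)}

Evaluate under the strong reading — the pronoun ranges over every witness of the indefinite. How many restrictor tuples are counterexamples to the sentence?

0

"it" takes "a clue" as antecedent — a donkey pronoun bound across the clause boundary.
Strong reading: for every (d,c) with noticed(d,c), logged(d,c).
Restrictor pairs: (d1,c1) ✓  (d1,c2) ✓  (d1,c3) ✓  (d1,c5) ✓  (d1,c6) ✓  (d2,c1) ✓  (d2,c2) ✓  (d2,c3) ✓  (d2,c4) ✓  (d2,c5) ✓  (d2,c6) ✓  (d3,c3) ✓  (d3,c4) ✓  (d3,c6) ✓
Counterexamples (restrictor pairs failing the scope): 0.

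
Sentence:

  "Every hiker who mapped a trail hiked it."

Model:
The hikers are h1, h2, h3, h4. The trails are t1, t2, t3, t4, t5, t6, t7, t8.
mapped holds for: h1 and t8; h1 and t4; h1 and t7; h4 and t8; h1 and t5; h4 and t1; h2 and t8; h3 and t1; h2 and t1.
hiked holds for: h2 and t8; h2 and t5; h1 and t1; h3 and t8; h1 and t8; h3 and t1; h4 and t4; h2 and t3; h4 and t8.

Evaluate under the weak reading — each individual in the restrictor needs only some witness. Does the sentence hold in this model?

"it" takes "a trail" as antecedent — a donkey pronoun bound across the clause boundary.
Weak reading: every hiker h with some mapped-trail has at least one mapped-trail t such that hiked(h,t).
Per hiker: h1:✓  h2:✓  h3:✓  h4:✓
Every hiker in the restrictor has a witness.

True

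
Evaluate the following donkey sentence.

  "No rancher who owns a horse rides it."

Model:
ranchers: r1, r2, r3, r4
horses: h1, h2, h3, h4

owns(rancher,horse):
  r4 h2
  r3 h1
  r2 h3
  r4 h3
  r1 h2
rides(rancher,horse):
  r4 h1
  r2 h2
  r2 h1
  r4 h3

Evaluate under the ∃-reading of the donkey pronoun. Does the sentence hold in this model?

"it" takes "a horse" as antecedent — a donkey pronoun bound across the clause boundary.
Truth condition: for no (r,h) with owns(r,h) does rides(r,h) hold.
Restrictor pairs — does the scope hold? (r1,h2):fails  (r2,h3):fails  (r3,h1):fails  (r4,h2):fails  (r4,h3):holds
Scope holds for 1 pair(s), so the sentence is false.

False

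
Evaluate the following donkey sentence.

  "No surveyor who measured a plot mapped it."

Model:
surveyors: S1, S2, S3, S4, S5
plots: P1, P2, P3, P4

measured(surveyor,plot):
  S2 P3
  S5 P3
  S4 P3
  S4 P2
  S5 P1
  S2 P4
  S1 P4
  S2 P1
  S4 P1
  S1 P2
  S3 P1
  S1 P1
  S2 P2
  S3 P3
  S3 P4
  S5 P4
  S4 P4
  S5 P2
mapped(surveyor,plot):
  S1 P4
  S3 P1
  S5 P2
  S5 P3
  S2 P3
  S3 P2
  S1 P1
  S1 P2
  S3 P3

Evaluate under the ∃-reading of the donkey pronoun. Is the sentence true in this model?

False

"it" takes "a plot" as antecedent — a donkey pronoun bound across the clause boundary.
Truth condition: for no (s,p) with measured(s,p) does mapped(s,p) hold.
Restrictor pairs — does the scope hold? (S1,P1):holds  (S1,P2):holds  (S1,P4):holds  (S2,P1):fails  (S2,P2):fails  (S2,P3):holds  (S2,P4):fails  (S3,P1):holds  (S3,P3):holds  (S3,P4):fails  (S4,P1):fails  (S4,P2):fails  (S4,P3):fails  (S4,P4):fails  (S5,P1):fails  (S5,P2):holds  (S5,P3):holds  (S5,P4):fails
Scope holds for 8 pair(s), so the sentence is false.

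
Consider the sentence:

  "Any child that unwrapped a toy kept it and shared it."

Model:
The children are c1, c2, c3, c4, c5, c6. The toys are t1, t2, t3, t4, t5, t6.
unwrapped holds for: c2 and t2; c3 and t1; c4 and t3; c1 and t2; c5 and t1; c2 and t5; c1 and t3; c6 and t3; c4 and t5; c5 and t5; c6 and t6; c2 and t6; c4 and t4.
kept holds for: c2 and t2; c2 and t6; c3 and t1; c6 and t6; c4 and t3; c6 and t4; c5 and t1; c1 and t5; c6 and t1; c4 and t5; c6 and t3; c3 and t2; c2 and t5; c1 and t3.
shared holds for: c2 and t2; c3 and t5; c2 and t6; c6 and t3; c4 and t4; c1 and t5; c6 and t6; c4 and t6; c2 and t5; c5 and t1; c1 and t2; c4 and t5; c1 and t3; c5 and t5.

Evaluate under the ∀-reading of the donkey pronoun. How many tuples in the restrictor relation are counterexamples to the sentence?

"it" takes "a toy" as antecedent — a donkey pronoun bound across the clause boundary.
Strong reading: for every (c,t) with unwrapped(c,t), kept(c,t) ∧ shared(c,t).
Restrictor pairs: (c1,t2) ✗  (c1,t3) ✓  (c2,t2) ✓  (c2,t5) ✓  (c2,t6) ✓  (c3,t1) ✗  (c4,t3) ✗  (c4,t4) ✗  (c4,t5) ✓  (c5,t1) ✓  (c5,t5) ✗  (c6,t3) ✓  (c6,t6) ✓
Counterexamples (restrictor pairs failing the scope): 5.

5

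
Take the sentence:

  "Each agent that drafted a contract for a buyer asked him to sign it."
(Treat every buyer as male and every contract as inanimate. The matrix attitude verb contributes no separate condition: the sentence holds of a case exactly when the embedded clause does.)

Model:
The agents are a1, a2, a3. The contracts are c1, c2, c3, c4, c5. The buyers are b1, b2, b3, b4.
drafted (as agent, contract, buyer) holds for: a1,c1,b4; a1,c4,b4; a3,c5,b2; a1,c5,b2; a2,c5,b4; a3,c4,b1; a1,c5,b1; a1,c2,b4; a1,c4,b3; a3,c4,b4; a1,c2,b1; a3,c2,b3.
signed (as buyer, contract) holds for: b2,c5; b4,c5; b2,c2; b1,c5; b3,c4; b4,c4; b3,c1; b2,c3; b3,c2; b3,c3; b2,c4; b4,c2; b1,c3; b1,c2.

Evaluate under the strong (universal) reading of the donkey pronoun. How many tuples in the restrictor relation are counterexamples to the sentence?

"him" takes "a buyer" as antecedent and "it" takes "a contract"; both are donkey pronouns co-varying with the restrictor.
Strong reading: for every (a,c,b) with drafted(a,c,b), signed(b,c).
Restrictor triples: (a1,c1,b4)→signed(b4,c1) ✗  (a1,c2,b1)→signed(b1,c2) ✓  (a1,c2,b4)→signed(b4,c2) ✓  (a1,c4,b3)→signed(b3,c4) ✓  (a1,c4,b4)→signed(b4,c4) ✓  (a1,c5,b1)→signed(b1,c5) ✓  (a1,c5,b2)→signed(b2,c5) ✓  (a2,c5,b4)→signed(b4,c5) ✓  (a3,c2,b3)→signed(b3,c2) ✓  (a3,c4,b1)→signed(b1,c4) ✗  (a3,c4,b4)→signed(b4,c4) ✓  (a3,c5,b2)→signed(b2,c5) ✓
Counterexamples (restrictor triples failing the scope): 2.

2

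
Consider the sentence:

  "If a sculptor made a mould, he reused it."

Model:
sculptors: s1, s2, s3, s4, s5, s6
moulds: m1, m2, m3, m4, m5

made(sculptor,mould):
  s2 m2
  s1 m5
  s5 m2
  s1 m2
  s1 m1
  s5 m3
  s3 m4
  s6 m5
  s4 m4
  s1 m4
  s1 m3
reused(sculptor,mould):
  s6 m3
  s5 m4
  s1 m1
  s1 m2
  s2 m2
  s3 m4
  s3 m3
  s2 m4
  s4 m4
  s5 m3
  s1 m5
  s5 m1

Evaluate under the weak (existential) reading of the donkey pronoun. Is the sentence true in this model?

False

"it" takes "a mould" as antecedent — a donkey pronoun bound across the clause boundary.
Weak reading: every sculptor s with some made-mould has at least one made-mould m such that reused(s,m).
Per sculptor: s1:✓  s2:✓  s3:✓  s4:✓  s5:✓  s6:✗
s6 has no witness among its made-moulds.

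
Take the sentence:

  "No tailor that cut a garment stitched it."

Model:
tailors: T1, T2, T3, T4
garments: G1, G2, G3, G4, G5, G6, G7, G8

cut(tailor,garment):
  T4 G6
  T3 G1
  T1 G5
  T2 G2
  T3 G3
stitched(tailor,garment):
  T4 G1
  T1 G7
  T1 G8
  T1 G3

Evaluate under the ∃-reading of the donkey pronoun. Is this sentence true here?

"it" takes "a garment" as antecedent — a donkey pronoun bound across the clause boundary.
Truth condition: for no (t,g) with cut(t,g) does stitched(t,g) hold.
Restrictor pairs — does the scope hold? (T1,G5):fails  (T2,G2):fails  (T3,G1):fails  (T3,G3):fails  (T4,G6):fails
Scope holds for no restrictor pair, so the sentence is true.

True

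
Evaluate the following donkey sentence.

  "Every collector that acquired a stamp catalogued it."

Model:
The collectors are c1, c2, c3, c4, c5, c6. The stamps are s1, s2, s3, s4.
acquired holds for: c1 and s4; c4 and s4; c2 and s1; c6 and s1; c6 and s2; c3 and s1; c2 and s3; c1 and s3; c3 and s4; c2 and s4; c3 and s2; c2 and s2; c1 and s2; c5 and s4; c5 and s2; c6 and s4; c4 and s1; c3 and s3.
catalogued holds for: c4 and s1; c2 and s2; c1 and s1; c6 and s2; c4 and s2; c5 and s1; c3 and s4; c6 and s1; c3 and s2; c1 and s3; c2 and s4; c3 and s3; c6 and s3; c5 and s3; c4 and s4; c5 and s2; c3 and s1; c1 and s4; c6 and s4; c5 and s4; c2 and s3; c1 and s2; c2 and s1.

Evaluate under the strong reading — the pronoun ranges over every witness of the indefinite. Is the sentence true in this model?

True

"it" takes "a stamp" as antecedent — a donkey pronoun bound across the clause boundary.
Strong reading: for every (c,s) with acquired(c,s), catalogued(c,s).
Restrictor pairs: (c1,s2) ✓  (c1,s3) ✓  (c1,s4) ✓  (c2,s1) ✓  (c2,s2) ✓  (c2,s3) ✓  (c2,s4) ✓  (c3,s1) ✓  (c3,s2) ✓  (c3,s3) ✓  (c3,s4) ✓  (c4,s1) ✓  (c4,s4) ✓  (c5,s2) ✓  (c5,s4) ✓  (c6,s1) ✓  (c6,s2) ✓  (c6,s4) ✓
Every restrictor pair satisfies the scope.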